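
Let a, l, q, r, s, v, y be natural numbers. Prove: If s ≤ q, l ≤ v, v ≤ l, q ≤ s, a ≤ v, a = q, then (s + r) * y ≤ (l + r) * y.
q ≤ s and s ≤ q, thus q = s. Since a = q, a = s. v ≤ l and l ≤ v, so v = l. Since a ≤ v, a ≤ l. a = s, so s ≤ l. Then s + r ≤ l + r. Then (s + r) * y ≤ (l + r) * y.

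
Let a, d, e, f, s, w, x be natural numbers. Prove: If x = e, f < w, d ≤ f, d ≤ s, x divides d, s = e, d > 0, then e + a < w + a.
From s = e and d ≤ s, d ≤ e. x divides d and d > 0, thus x ≤ d. Since x = e, e ≤ d. d ≤ e, so d = e. From d ≤ f and f < w, d < w. d = e, so e < w. Then e + a < w + a.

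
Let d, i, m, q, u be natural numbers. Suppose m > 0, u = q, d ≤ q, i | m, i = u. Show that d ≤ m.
Because i = u and u = q, i = q. Since i | m and m > 0, i ≤ m. Since i = q, q ≤ m. d ≤ q, so d ≤ m.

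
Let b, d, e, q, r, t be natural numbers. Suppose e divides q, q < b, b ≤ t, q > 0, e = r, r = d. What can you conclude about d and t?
d < t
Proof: e = r and e divides q, hence r divides q. Since q > 0, r ≤ q. q < b and b ≤ t, hence q < t. r ≤ q, so r < t. r = d, so d < t.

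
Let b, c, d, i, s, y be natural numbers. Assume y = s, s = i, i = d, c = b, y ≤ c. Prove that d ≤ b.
y = s and s = i, therefore y = i. Since i = d, y = d. c = b and y ≤ c, therefore y ≤ b. Since y = d, d ≤ b.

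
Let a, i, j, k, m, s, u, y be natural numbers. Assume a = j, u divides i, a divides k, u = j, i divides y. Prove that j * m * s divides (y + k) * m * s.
From u divides i and i divides y, u divides y. From u = j, j divides y. Because a = j and a divides k, j divides k. Because j divides y, j divides y + k. Then j * m divides (y + k) * m. Then j * m * s divides (y + k) * m * s.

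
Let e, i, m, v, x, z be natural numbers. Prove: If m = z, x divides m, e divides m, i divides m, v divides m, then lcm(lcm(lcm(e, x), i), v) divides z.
e divides m and x divides m, hence lcm(e, x) divides m. Since i divides m, lcm(lcm(e, x), i) divides m. v divides m, so lcm(lcm(lcm(e, x), i), v) divides m. Since m = z, lcm(lcm(lcm(e, x), i), v) divides z.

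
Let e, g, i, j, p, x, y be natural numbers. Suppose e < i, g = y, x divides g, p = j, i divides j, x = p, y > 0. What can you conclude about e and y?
e < y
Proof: From x = p and p = j, x = j. Since x divides g, j divides g. Because i divides j, i divides g. Since g = y, i divides y. y > 0, so i ≤ y. e < i, so e < y.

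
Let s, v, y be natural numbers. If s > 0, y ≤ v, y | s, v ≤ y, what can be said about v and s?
v ≤ s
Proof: Because y ≤ v and v ≤ y, y = v. From y | s and s > 0, y ≤ s. y = v, so v ≤ s.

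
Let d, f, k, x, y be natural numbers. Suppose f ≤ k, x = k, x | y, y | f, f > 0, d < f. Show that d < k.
x | y and y | f, so x | f. x = k, so k | f. f > 0, so k ≤ f. f ≤ k, so f = k. Since d < f, d < k.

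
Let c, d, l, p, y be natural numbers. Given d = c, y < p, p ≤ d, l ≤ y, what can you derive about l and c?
l < c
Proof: From l ≤ y and y < p, l < p. Because d = c and p ≤ d, p ≤ c. l < p, so l < c.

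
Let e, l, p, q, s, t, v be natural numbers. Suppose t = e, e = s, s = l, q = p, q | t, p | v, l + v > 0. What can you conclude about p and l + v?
p ≤ l + v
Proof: e = s and s = l, thus e = l. t = e, so t = l. q = p and q | t, thus p | t. Since t = l, p | l. p | v, so p | l + v. l + v > 0, so p ≤ l + v.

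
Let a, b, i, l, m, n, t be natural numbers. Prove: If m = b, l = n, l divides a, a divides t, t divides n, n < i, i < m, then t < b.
From l = n and l divides a, n divides a. a divides t, so n divides t. t divides n, so n = t. Since n < i and i < m, n < m. From n = t, t < m. m = b, so t < b.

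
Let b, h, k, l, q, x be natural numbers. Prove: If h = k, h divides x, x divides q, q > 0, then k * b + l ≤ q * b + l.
h = k and h divides x, thus k divides x. x divides q, so k divides q. q > 0, so k ≤ q. By multiplying by a non-negative, k * b ≤ q * b. Then k * b + l ≤ q * b + l.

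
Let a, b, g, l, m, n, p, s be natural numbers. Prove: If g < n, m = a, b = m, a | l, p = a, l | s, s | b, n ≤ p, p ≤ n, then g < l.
From b = m and m = a, b = a. l | s and s | b, so l | b. b = a, so l | a. Since a | l, a = l. Since p = a, p = l. n ≤ p and p ≤ n, therefore n = p. Since g < n, g < p. Since p = l, g < l.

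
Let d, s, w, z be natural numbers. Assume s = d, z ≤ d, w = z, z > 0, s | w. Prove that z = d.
Since w = z and s | w, s | z. From s = d, d | z. Since z > 0, d ≤ z. z ≤ d, so z = d.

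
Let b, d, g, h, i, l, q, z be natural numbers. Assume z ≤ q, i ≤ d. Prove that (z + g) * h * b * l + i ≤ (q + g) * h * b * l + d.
z ≤ q, thus z + g ≤ q + g. By multiplying by a non-negative, (z + g) * h ≤ (q + g) * h. By multiplying by a non-negative, (z + g) * h * b ≤ (q + g) * h * b. By multiplying by a non-negative, (z + g) * h * b * l ≤ (q + g) * h * b * l. Because i ≤ d, (z + g) * h * b * l + i ≤ (q + g) * h * b * l + d.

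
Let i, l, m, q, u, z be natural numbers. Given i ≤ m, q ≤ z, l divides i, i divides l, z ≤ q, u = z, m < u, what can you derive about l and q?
l < q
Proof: z ≤ q and q ≤ z, so z = q. u = z, so u = q. Because i divides l and l divides i, i = l. i ≤ m, so l ≤ m. m < u, so l < u. Since u = q, l < q.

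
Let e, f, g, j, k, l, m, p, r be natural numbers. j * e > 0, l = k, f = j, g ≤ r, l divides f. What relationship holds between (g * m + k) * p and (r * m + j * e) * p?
(g * m + k) * p ≤ (r * m + j * e) * p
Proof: g ≤ r. By multiplying by a non-negative, g * m ≤ r * m. From l = k and l divides f, k divides f. Since f = j, k divides j. Then k divides j * e. j * e > 0, so k ≤ j * e. Since g * m ≤ r * m, g * m + k ≤ r * m + j * e. By multiplying by a non-negative, (g * m + k) * p ≤ (r * m + j * e) * p.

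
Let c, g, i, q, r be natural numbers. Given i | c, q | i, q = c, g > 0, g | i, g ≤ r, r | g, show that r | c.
Because r | g and g > 0, r ≤ g. Since g ≤ r, g = r. Because q = c and q | i, c | i. i | c, so i = c. g | i, so g | c. Since g = r, r | c.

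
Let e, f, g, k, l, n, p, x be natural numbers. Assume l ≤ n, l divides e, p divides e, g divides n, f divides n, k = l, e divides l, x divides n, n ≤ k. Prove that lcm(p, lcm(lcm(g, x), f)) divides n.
e divides l and l divides e, thus e = l. k = l and n ≤ k, therefore n ≤ l. l ≤ n, so l = n. e = l, so e = n. p divides e, so p divides n. Because g divides n and x divides n, lcm(g, x) divides n. Since f divides n, lcm(lcm(g, x), f) divides n. p divides n, so lcm(p, lcm(lcm(g, x), f)) divides n.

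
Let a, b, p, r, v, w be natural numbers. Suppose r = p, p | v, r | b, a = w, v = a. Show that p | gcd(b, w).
r = p and r | b, therefore p | b. v = a and a = w, therefore v = w. p | v, so p | w. p | b, so p | gcd(b, w).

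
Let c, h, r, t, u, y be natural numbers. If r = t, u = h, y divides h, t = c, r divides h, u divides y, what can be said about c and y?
c divides y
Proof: r = t and t = c, thus r = c. Because u = h and u divides y, h divides y. y divides h, so h = y. r divides h, so r divides y. Since r = c, c divides y.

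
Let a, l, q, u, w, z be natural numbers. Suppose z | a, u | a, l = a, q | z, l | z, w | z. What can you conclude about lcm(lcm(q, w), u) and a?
lcm(lcm(q, w), u) | a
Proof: From l = a and l | z, a | z. Since z | a, z = a. Since q | z and w | z, lcm(q, w) | z. Since z = a, lcm(q, w) | a. Since u | a, lcm(lcm(q, w), u) | a.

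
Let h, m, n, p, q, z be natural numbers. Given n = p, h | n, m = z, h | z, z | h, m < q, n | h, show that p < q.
z | h and h | z, therefore z = h. h | n and n | h, so h = n. z = h, so z = n. Since n = p, z = p. Because m = z and m < q, z < q. z = p, so p < q.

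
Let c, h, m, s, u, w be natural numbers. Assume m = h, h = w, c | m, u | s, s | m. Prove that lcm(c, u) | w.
Because m = h and h = w, m = w. u | s and s | m, therefore u | m. c | m, so lcm(c, u) | m. Since m = w, lcm(c, u) | w.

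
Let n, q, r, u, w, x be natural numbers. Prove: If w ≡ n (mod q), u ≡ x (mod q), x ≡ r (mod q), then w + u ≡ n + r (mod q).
u ≡ x (mod q) and x ≡ r (mod q), hence u ≡ r (mod q). Since w ≡ n (mod q), w + u ≡ n + r (mod q).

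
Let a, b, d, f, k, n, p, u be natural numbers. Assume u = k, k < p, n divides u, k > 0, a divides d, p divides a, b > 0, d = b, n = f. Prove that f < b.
n = f and n divides u, hence f divides u. From u = k, f divides k. Since k > 0, f ≤ k. d = b and a divides d, therefore a divides b. Since p divides a, p divides b. Since b > 0, p ≤ b. Since k < p, k < b. Since f ≤ k, f < b.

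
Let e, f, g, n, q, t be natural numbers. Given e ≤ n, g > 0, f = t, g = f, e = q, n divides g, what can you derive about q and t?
q ≤ t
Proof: From e = q and e ≤ n, q ≤ n. g = f and f = t, hence g = t. n divides g and g > 0, thus n ≤ g. Since g = t, n ≤ t. q ≤ n, so q ≤ t.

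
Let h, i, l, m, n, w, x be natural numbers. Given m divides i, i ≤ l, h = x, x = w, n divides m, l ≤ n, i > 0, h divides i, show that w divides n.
Since h = x and x = w, h = w. i ≤ l and l ≤ n, thus i ≤ n. n divides m and m divides i, therefore n divides i. i > 0, so n ≤ i. Since i ≤ n, i = n. Since h divides i, h divides n. h = w, so w divides n.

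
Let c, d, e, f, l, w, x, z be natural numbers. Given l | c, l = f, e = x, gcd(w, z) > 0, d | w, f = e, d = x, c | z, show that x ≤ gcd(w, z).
Since d = x and d | w, x | w. l = f and f = e, therefore l = e. From l | c and c | z, l | z. l = e, so e | z. e = x, so x | z. Since x | w, x | gcd(w, z). Since gcd(w, z) > 0, x ≤ gcd(w, z).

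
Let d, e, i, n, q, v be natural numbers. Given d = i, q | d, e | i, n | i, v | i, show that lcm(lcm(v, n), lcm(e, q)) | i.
v | i and n | i, thus lcm(v, n) | i. d = i and q | d, hence q | i. e | i, so lcm(e, q) | i. lcm(v, n) | i, so lcm(lcm(v, n), lcm(e, q)) | i.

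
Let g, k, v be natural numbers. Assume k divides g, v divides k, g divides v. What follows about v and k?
v = k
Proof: k divides g and g divides v, therefore k divides v. Since v divides k, k = v. Then v = k.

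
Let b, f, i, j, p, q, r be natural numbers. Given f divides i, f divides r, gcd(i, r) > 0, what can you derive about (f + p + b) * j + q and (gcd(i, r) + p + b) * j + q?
(f + p + b) * j + q ≤ (gcd(i, r) + p + b) * j + q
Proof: Because f divides i and f divides r, f divides gcd(i, r). gcd(i, r) > 0, so f ≤ gcd(i, r). Then f + p ≤ gcd(i, r) + p. Then f + p + b ≤ gcd(i, r) + p + b. By multiplying by a non-negative, (f + p + b) * j ≤ (gcd(i, r) + p + b) * j. Then (f + p + b) * j + q ≤ (gcd(i, r) + p + b) * j + q.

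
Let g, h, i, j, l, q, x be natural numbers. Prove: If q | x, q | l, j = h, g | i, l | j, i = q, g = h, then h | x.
Since j = h and l | j, l | h. q | l, so q | h. From i = q and g | i, g | q. Since g = h, h | q. q | h, so q = h. q | x, so h | x.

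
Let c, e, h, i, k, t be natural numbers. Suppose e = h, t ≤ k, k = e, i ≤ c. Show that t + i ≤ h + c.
k = e and e = h, hence k = h. t ≤ k, so t ≤ h. Since i ≤ c, t + i ≤ h + c.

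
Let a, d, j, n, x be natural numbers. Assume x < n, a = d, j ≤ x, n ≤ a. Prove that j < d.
From x < n and n ≤ a, x < a. Since a = d, x < d. Since j ≤ x, j < d.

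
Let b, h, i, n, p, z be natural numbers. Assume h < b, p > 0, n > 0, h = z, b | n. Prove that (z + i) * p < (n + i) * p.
b | n and n > 0, thus b ≤ n. Since h < b, h < n. h = z, so z < n. Then z + i < n + i. Since p > 0, (z + i) * p < (n + i) * p.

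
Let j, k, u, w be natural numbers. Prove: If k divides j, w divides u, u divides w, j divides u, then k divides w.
u divides w and w divides u, therefore u = w. Since j divides u, j divides w. Since k divides j, k divides w.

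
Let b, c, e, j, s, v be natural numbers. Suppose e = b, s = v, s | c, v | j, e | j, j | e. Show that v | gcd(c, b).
s = v and s | c, hence v | c. j | e and e | j, hence j = e. Since v | j, v | e. Since e = b, v | b. v | c, so v | gcd(c, b).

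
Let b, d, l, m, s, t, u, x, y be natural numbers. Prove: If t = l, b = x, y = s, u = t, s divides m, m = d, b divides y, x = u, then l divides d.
u = t and t = l, therefore u = l. From b = x and x = u, b = u. Since b divides y, u divides y. u = l, so l divides y. y = s, so l divides s. m = d and s divides m, thus s divides d. Since l divides s, l divides d.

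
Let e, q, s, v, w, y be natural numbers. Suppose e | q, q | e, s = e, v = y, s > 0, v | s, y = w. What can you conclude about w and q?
w ≤ q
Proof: e | q and q | e, therefore e = q. Since s = e, s = q. v = y and v | s, therefore y | s. From y = w, w | s. s > 0, so w ≤ s. s = q, so w ≤ q.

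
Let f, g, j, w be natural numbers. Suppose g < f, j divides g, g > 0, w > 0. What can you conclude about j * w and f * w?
j * w < f * w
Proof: j divides g and g > 0, thus j ≤ g. Since g < f, j < f. From w > 0, by multiplying by a positive, j * w < f * w.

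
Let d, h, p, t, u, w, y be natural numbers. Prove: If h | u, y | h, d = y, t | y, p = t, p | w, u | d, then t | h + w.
Because d = y and u | d, u | y. Since h | u, h | y. y | h, so y = h. Since t | y, t | h. p = t and p | w, therefore t | w. Because t | h, t | h + w.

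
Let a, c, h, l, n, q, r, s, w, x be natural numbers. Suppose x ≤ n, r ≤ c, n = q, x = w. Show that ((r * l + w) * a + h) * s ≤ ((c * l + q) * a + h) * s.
Because r ≤ c, r * l ≤ c * l. Because n = q and x ≤ n, x ≤ q. x = w, so w ≤ q. Since r * l ≤ c * l, r * l + w ≤ c * l + q. Then (r * l + w) * a ≤ (c * l + q) * a. Then (r * l + w) * a + h ≤ (c * l + q) * a + h. Then ((r * l + w) * a + h) * s ≤ ((c * l + q) * a + h) * s.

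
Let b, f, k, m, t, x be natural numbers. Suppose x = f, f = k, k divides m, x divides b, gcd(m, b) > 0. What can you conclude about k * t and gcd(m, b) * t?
k * t ≤ gcd(m, b) * t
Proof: x = f and f = k, therefore x = k. Since x divides b, k divides b. Since k divides m, k divides gcd(m, b). Because gcd(m, b) > 0, k ≤ gcd(m, b). By multiplying by a non-negative, k * t ≤ gcd(m, b) * t.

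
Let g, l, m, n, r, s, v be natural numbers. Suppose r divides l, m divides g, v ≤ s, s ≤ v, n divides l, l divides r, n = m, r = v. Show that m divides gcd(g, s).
Because v ≤ s and s ≤ v, v = s. Because r = v, r = s. l divides r and r divides l, so l = r. n divides l, so n divides r. From r = s, n divides s. n = m, so m divides s. From m divides g, m divides gcd(g, s).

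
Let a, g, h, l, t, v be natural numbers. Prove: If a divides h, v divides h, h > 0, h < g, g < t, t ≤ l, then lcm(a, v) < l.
a divides h and v divides h, so lcm(a, v) divides h. Since h > 0, lcm(a, v) ≤ h. h < g and g < t, therefore h < t. lcm(a, v) ≤ h, so lcm(a, v) < t. t ≤ l, so lcm(a, v) < l.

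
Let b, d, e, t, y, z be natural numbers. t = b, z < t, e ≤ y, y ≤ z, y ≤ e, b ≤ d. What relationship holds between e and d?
e < d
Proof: y ≤ e and e ≤ y, so y = e. Since y ≤ z, e ≤ z. Because t = b and z < t, z < b. From e ≤ z, e < b. Since b ≤ d, e < d.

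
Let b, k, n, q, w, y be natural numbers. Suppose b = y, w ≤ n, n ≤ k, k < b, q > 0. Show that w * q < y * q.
w ≤ n and n ≤ k, thus w ≤ k. k < b, so w < b. b = y, so w < y. Because q > 0, w * q < y * q.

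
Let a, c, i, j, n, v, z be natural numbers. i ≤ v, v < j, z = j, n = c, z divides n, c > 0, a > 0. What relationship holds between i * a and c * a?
i * a < c * a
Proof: i ≤ v and v < j, hence i < j. From n = c and z divides n, z divides c. Since z = j, j divides c. Since c > 0, j ≤ c. Since i < j, i < c. Since a > 0, by multiplying by a positive, i * a < c * a.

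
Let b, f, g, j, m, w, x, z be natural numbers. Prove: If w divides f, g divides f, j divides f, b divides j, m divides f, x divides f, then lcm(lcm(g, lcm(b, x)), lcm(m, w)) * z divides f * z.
b divides j and j divides f, therefore b divides f. Because x divides f, lcm(b, x) divides f. g divides f, so lcm(g, lcm(b, x)) divides f. m divides f and w divides f, so lcm(m, w) divides f. Since lcm(g, lcm(b, x)) divides f, lcm(lcm(g, lcm(b, x)), lcm(m, w)) divides f. Then lcm(lcm(g, lcm(b, x)), lcm(m, w)) * z divides f * z.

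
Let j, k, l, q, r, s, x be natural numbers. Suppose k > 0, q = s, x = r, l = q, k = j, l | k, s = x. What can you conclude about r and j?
r ≤ j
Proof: From q = s and s = x, q = x. From x = r, q = r. l = q and l | k, thus q | k. Since q = r, r | k. Because k > 0, r ≤ k. Since k = j, r ≤ j.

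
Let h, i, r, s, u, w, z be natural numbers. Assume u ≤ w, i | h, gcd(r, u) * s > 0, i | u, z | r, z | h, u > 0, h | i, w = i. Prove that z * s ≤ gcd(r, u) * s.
h | i and i | h, so h = i. i | u and u > 0, so i ≤ u. From w = i and u ≤ w, u ≤ i. Since i ≤ u, i = u. h = i, so h = u. Since z | h, z | u. Since z | r, z | gcd(r, u). Then z * s | gcd(r, u) * s. Since gcd(r, u) * s > 0, z * s ≤ gcd(r, u) * s.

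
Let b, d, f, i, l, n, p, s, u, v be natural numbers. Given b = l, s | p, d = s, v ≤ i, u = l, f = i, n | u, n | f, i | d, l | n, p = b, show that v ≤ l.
d = s and i | d, hence i | s. p = b and b = l, thus p = l. s | p, so s | l. Since i | s, i | l. u = l and n | u, thus n | l. Since l | n, n = l. f = i and n | f, so n | i. n = l, so l | i. Since i | l, i = l. Since v ≤ i, v ≤ l.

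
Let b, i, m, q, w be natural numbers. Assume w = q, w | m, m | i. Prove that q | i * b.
Because w | m and m | i, w | i. w = q, so q | i. Then q | i * b.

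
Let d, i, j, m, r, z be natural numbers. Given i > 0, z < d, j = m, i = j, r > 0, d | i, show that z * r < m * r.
i = j and j = m, so i = m. d | i and i > 0, hence d ≤ i. Since i = m, d ≤ m. z < d, so z < m. From r > 0, z * r < m * r.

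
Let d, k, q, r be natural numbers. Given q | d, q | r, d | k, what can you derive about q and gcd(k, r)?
q | gcd(k, r)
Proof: q | d and d | k, thus q | k. q | r, so q | gcd(k, r).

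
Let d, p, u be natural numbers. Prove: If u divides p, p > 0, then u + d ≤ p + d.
u divides p and p > 0, so u ≤ p. Then u + d ≤ p + d.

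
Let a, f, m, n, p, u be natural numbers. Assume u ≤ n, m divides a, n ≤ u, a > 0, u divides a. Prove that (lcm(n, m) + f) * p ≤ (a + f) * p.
From u ≤ n and n ≤ u, u = n. u divides a, so n divides a. Since m divides a, lcm(n, m) divides a. a > 0, so lcm(n, m) ≤ a. Then lcm(n, m) + f ≤ a + f. By multiplying by a non-negative, (lcm(n, m) + f) * p ≤ (a + f) * p.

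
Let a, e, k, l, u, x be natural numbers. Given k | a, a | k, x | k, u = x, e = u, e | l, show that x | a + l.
Because k | a and a | k, k = a. x | k, so x | a. Because e = u and e | l, u | l. u = x, so x | l. x | a, so x | a + l.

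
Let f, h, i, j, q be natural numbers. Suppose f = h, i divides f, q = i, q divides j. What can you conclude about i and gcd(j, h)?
i divides gcd(j, h)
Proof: Because q = i and q divides j, i divides j. f = h and i divides f, hence i divides h. Since i divides j, i divides gcd(j, h).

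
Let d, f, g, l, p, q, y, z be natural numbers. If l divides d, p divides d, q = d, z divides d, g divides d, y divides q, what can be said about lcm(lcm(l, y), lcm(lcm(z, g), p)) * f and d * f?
lcm(lcm(l, y), lcm(lcm(z, g), p)) * f divides d * f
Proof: q = d and y divides q, so y divides d. l divides d, so lcm(l, y) divides d. z divides d and g divides d, thus lcm(z, g) divides d. p divides d, so lcm(lcm(z, g), p) divides d. Since lcm(l, y) divides d, lcm(lcm(l, y), lcm(lcm(z, g), p)) divides d. Then lcm(lcm(l, y), lcm(lcm(z, g), p)) * f divides d * f.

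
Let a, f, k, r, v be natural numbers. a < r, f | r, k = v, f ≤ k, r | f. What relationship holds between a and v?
a < v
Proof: f | r and r | f, so f = r. Since k = v and f ≤ k, f ≤ v. Since f = r, r ≤ v. a < r, so a < v.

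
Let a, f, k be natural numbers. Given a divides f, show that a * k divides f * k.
a divides f. By multiplying both sides, a * k divides f * k.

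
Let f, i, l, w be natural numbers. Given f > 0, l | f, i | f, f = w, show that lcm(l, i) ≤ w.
l | f and i | f, so lcm(l, i) | f. Since f > 0, lcm(l, i) ≤ f. f = w, so lcm(l, i) ≤ w.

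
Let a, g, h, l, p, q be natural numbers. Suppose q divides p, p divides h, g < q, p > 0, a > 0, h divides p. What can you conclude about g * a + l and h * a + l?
g * a + l < h * a + l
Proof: p divides h and h divides p, so p = h. q divides p and p > 0, thus q ≤ p. Since g < q, g < p. Because p = h, g < h. From a > 0, by multiplying by a positive, g * a < h * a. Then g * a + l < h * a + l.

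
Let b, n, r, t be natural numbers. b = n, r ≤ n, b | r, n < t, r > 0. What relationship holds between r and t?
r < t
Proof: b = n and b | r, thus n | r. Since r > 0, n ≤ r. Since r ≤ n, n = r. Since n < t, r < t.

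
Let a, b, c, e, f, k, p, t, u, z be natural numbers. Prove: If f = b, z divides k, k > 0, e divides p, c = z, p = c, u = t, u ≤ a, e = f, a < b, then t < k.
Because u ≤ a and a < b, u < b. Since u = t, t < b. Because p = c and c = z, p = z. e = f and e divides p, thus f divides p. p = z, so f divides z. From z divides k, f divides k. Since f = b, b divides k. Since k > 0, b ≤ k. From t < b, t < k.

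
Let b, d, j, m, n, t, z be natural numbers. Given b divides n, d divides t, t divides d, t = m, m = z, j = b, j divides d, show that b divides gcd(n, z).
Since d divides t and t divides d, d = t. Since t = m, d = m. m = z, so d = z. From j = b and j divides d, b divides d. d = z, so b divides z. b divides n, so b divides gcd(n, z).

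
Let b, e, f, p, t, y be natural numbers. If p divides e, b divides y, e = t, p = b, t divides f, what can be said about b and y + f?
b divides y + f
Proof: Because p = b and p divides e, b divides e. e = t, so b divides t. t divides f, so b divides f. Since b divides y, b divides y + f.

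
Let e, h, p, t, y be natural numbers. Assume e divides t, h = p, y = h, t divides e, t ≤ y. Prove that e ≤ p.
Since t divides e and e divides t, t = e. Since y = h and t ≤ y, t ≤ h. Since h = p, t ≤ p. t = e, so e ≤ p.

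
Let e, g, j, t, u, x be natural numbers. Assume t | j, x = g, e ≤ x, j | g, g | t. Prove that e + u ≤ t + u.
t | j and j | g, thus t | g. g | t, so g = t. From x = g and e ≤ x, e ≤ g. g = t, so e ≤ t. Then e + u ≤ t + u.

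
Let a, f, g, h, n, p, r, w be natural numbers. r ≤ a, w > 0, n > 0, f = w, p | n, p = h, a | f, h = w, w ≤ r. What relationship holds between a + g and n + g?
a + g ≤ n + g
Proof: w ≤ r and r ≤ a, so w ≤ a. f = w and a | f, hence a | w. w > 0, so a ≤ w. Since w ≤ a, w = a. p = h and h = w, thus p = w. p | n and n > 0, hence p ≤ n. p = w, so w ≤ n. w = a, so a ≤ n. Then a + g ≤ n + g.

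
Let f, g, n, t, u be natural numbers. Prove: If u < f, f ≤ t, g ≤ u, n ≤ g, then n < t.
Because u < f and f ≤ t, u < t. Since g ≤ u, g < t. n ≤ g, so n < t.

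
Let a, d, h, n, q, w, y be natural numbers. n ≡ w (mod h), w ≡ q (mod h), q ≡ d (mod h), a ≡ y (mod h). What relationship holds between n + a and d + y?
n + a ≡ d + y (mod h)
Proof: n ≡ w (mod h) and w ≡ q (mod h), hence n ≡ q (mod h). From q ≡ d (mod h), n ≡ d (mod h). a ≡ y (mod h), so n + a ≡ d + y (mod h).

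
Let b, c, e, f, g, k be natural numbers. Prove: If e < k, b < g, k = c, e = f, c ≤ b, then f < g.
k = c and e < k, hence e < c. Because e = f, f < c. Since c ≤ b, f < b. From b < g, f < g.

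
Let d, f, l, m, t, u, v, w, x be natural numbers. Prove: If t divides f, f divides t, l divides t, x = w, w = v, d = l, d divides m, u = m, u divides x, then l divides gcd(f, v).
Since t divides f and f divides t, t = f. l divides t, so l divides f. x = w and w = v, thus x = v. From d = l and d divides m, l divides m. Since u = m and u divides x, m divides x. Since l divides m, l divides x. Since x = v, l divides v. l divides f, so l divides gcd(f, v).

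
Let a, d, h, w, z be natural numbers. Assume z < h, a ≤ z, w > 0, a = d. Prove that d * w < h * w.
a = d and a ≤ z, therefore d ≤ z. Since z < h, d < h. Using w > 0, by multiplying by a positive, d * w < h * w.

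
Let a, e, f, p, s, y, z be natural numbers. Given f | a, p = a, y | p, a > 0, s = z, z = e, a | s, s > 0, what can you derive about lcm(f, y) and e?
lcm(f, y) ≤ e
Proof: Because p = a and y | p, y | a. f | a, so lcm(f, y) | a. Since a > 0, lcm(f, y) ≤ a. From s = z and z = e, s = e. a | s and s > 0, thus a ≤ s. s = e, so a ≤ e. Since lcm(f, y) ≤ a, lcm(f, y) ≤ e.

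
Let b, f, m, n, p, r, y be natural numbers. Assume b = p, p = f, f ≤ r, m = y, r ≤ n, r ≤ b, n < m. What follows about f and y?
f < y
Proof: b = p and r ≤ b, hence r ≤ p. p = f, so r ≤ f. f ≤ r, so r = f. r ≤ n, so f ≤ n. Because m = y and n < m, n < y. Since f ≤ n, f < y.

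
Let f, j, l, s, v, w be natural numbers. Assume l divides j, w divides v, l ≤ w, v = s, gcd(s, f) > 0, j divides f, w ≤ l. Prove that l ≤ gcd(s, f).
w ≤ l and l ≤ w, hence w = l. Because v = s and w divides v, w divides s. Since w = l, l divides s. Since l divides j and j divides f, l divides f. Since l divides s, l divides gcd(s, f). Since gcd(s, f) > 0, l ≤ gcd(s, f).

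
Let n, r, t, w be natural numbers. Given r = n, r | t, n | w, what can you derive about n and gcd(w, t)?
n | gcd(w, t)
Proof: r = n and r | t, thus n | t. Since n | w, n | gcd(w, t).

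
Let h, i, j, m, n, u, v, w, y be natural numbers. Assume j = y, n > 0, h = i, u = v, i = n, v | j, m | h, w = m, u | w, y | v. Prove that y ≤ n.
j = y and v | j, thus v | y. y | v, so v = y. Because w = m and u | w, u | m. Since u = v, v | m. Because h = i and i = n, h = n. Since m | h, m | n. Since v | m, v | n. Since n > 0, v ≤ n. v = y, so y ≤ n.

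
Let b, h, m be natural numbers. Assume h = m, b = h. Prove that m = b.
Since b = h and h = m, b = m. Then m = b.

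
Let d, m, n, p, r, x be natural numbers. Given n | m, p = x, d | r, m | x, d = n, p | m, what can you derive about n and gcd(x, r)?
n | gcd(x, r)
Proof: Since p = x and p | m, x | m. m | x, so m = x. n | m, so n | x. d = n and d | r, hence n | r. Since n | x, n | gcd(x, r).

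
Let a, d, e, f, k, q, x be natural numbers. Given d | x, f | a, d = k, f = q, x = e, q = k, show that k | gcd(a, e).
f = q and f | a, thus q | a. Since q = k, k | a. Since d = k and d | x, k | x. Since x = e, k | e. k | a, so k | gcd(a, e).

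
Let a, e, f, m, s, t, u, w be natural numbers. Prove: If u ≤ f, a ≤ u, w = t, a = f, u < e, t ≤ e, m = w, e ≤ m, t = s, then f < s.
Since a = f and a ≤ u, f ≤ u. u ≤ f, so u = f. m = w and w = t, so m = t. From e ≤ m, e ≤ t. Since t ≤ e, e = t. Since u < e, u < t. u = f, so f < t. t = s, so f < s.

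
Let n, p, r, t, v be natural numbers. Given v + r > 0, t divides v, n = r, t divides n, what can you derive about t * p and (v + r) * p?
t * p ≤ (v + r) * p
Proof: n = r and t divides n, thus t divides r. t divides v, so t divides v + r. v + r > 0, so t ≤ v + r. By multiplying by a non-negative, t * p ≤ (v + r) * p.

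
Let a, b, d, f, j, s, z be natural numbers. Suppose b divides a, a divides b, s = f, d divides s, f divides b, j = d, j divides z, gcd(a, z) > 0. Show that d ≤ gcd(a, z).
From b divides a and a divides b, b = a. s = f and d divides s, therefore d divides f. Because f divides b, d divides b. Because b = a, d divides a. j = d and j divides z, therefore d divides z. Since d divides a, d divides gcd(a, z). Since gcd(a, z) > 0, d ≤ gcd(a, z).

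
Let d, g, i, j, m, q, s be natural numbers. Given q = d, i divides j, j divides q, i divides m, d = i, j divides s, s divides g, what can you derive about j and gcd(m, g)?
j divides gcd(m, g)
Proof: From q = d and d = i, q = i. Since j divides q, j divides i. Since i divides j, i = j. Because i divides m, j divides m. j divides s and s divides g, therefore j divides g. j divides m, so j divides gcd(m, g).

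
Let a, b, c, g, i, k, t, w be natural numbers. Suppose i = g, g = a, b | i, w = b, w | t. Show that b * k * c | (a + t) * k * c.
From i = g and g = a, i = a. Because b | i, b | a. Because w = b and w | t, b | t. Because b | a, b | a + t. Then b * k | (a + t) * k. Then b * k * c | (a + t) * k * c.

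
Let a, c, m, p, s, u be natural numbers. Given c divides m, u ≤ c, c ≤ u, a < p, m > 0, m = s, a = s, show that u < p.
c ≤ u and u ≤ c, therefore c = u. Since c divides m and m > 0, c ≤ m. c = u, so u ≤ m. Since m = s, u ≤ s. From a = s and a < p, s < p. u ≤ s, so u < p.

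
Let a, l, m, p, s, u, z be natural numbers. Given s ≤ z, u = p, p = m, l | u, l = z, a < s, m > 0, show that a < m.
Because a < s and s ≤ z, a < z. u = p and l | u, so l | p. l = z, so z | p. p = m, so z | m. From m > 0, z ≤ m. a < z, so a < m.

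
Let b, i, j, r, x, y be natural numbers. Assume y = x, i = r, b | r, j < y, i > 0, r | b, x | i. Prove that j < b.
y = x and j < y, so j < x. Since r | b and b | r, r = b. i = r, so i = b. Because x | i and i > 0, x ≤ i. Since i = b, x ≤ b. Since j < x, j < b.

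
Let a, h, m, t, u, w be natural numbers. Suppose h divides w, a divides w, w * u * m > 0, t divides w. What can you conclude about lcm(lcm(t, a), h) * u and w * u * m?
lcm(lcm(t, a), h) * u ≤ w * u * m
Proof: t divides w and a divides w, hence lcm(t, a) divides w. From h divides w, lcm(lcm(t, a), h) divides w. Then lcm(lcm(t, a), h) * u divides w * u. Then lcm(lcm(t, a), h) * u divides w * u * m. Since w * u * m > 0, lcm(lcm(t, a), h) * u ≤ w * u * m.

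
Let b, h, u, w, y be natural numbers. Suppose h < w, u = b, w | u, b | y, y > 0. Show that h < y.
u = b and w | u, hence w | b. b | y, so w | y. Since y > 0, w ≤ y. Since h < w, h < y.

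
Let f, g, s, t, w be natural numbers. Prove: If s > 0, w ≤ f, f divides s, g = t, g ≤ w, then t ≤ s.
Since g ≤ w and w ≤ f, g ≤ f. g = t, so t ≤ f. f divides s and s > 0, hence f ≤ s. Since t ≤ f, t ≤ s.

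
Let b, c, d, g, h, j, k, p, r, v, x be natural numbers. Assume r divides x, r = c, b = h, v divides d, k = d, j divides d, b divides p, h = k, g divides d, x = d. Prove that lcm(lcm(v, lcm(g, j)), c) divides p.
Because g divides d and j divides d, lcm(g, j) divides d. Since v divides d, lcm(v, lcm(g, j)) divides d. x = d and r divides x, thus r divides d. r = c, so c divides d. Since lcm(v, lcm(g, j)) divides d, lcm(lcm(v, lcm(g, j)), c) divides d. b = h and h = k, so b = k. Since k = d, b = d. Because b divides p, d divides p. lcm(lcm(v, lcm(g, j)), c) divides d, so lcm(lcm(v, lcm(g, j)), c) divides p.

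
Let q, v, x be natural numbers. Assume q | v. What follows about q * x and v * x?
q * x | v * x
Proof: q | v. By multiplying both sides, q * x | v * x.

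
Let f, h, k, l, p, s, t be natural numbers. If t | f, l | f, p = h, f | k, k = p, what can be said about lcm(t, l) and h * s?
lcm(t, l) | h * s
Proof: Since t | f and l | f, lcm(t, l) | f. k = p and f | k, hence f | p. p = h, so f | h. Since lcm(t, l) | f, lcm(t, l) | h. Then lcm(t, l) | h * s.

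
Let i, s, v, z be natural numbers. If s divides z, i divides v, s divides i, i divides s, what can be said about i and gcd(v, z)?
i divides gcd(v, z)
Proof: s divides i and i divides s, hence s = i. s divides z, so i divides z. Because i divides v, i divides gcd(v, z).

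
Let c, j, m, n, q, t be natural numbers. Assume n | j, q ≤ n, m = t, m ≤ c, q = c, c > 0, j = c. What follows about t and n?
t ≤ n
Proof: q = c and q ≤ n, thus c ≤ n. From j = c and n | j, n | c. From c > 0, n ≤ c. Since c ≤ n, c = n. From m = t and m ≤ c, t ≤ c. Since c = n, t ≤ n.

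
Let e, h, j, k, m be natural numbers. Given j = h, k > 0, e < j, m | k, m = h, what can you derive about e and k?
e < k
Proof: From j = h and e < j, e < h. Because m = h and m | k, h | k. Because k > 0, h ≤ k. Because e < h, e < k.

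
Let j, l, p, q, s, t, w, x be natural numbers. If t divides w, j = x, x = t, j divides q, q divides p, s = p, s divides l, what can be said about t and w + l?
t divides w + l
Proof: j = x and x = t, therefore j = t. j divides q and q divides p, so j divides p. Since s = p and s divides l, p divides l. From j divides p, j divides l. j = t, so t divides l. t divides w, so t divides w + l.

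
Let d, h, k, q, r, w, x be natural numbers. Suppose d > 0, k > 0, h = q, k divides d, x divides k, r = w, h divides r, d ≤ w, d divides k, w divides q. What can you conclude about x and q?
x ≤ q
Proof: Because r = w and h divides r, h divides w. Since h = q, q divides w. Because w divides q, w = q. Because k divides d and d > 0, k ≤ d. d divides k and k > 0, so d ≤ k. Since k ≤ d, k = d. x divides k and k > 0, hence x ≤ k. Since k = d, x ≤ d. Since d ≤ w, x ≤ w. From w = q, x ≤ q.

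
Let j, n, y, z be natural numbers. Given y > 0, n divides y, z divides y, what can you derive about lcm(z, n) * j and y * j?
lcm(z, n) * j ≤ y * j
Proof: Because z divides y and n divides y, lcm(z, n) divides y. y > 0, so lcm(z, n) ≤ y. By multiplying by a non-negative, lcm(z, n) * j ≤ y * j.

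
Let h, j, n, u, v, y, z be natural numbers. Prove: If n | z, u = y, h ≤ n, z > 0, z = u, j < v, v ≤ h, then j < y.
j < v and v ≤ h, thus j < h. z = u and u = y, so z = y. Because n | z and z > 0, n ≤ z. Since z = y, n ≤ y. h ≤ n, so h ≤ y. j < h, so j < y.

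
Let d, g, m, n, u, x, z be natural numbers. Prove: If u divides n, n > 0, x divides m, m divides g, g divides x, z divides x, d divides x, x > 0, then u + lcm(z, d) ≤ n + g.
u divides n and n > 0, therefore u ≤ n. x divides m and m divides g, so x divides g. Since g divides x, x = g. z divides x and d divides x, so lcm(z, d) divides x. x > 0, so lcm(z, d) ≤ x. Since x = g, lcm(z, d) ≤ g. Since u ≤ n, u + lcm(z, d) ≤ n + g.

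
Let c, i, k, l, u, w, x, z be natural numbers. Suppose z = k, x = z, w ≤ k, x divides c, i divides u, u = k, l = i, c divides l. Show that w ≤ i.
x = z and x divides c, thus z divides c. z = k, so k divides c. l = i and c divides l, therefore c divides i. Since k divides c, k divides i. u = k and i divides u, thus i divides k. k divides i, so k = i. Since w ≤ k, w ≤ i.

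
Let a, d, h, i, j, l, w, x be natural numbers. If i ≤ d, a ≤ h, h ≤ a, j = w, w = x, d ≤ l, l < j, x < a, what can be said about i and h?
i < h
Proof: a ≤ h and h ≤ a, thus a = h. Since j = w and w = x, j = x. From d ≤ l and l < j, d < j. From j = x, d < x. Since x < a, d < a. Because a = h, d < h. Since i ≤ d, i < h.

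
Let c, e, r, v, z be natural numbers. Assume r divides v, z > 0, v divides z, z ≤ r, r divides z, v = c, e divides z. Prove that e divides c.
r divides z and z > 0, so r ≤ z. Since z ≤ r, r = z. Since r divides v, z divides v. v divides z, so z = v. v = c, so z = c. e divides z, so e divides c.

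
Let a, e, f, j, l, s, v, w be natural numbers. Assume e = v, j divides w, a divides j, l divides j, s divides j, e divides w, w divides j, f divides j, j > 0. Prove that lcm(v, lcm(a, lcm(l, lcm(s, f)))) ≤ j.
w divides j and j divides w, thus w = j. e divides w, so e divides j. Since e = v, v divides j. s divides j and f divides j, therefore lcm(s, f) divides j. Since l divides j, lcm(l, lcm(s, f)) divides j. a divides j, so lcm(a, lcm(l, lcm(s, f))) divides j. v divides j, so lcm(v, lcm(a, lcm(l, lcm(s, f)))) divides j. Since j > 0, lcm(v, lcm(a, lcm(l, lcm(s, f)))) ≤ j.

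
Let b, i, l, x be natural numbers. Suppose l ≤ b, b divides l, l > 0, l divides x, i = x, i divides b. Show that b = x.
Because b divides l and l > 0, b ≤ l. Because l ≤ b, l = b. l divides x, so b divides x. From i = x and i divides b, x divides b. Since b divides x, b = x.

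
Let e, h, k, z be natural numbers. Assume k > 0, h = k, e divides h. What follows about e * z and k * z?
e * z ≤ k * z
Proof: From h = k and e divides h, e divides k. k > 0, so e ≤ k. By multiplying by a non-negative, e * z ≤ k * z.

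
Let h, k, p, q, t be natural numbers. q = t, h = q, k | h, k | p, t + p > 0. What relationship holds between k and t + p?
k ≤ t + p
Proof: h = q and k | h, hence k | q. q = t, so k | t. Since k | p, k | t + p. Since t + p > 0, k ≤ t + p.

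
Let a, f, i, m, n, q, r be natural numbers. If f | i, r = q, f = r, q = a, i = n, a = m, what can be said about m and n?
m | n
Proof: Because r = q and q = a, r = a. a = m, so r = m. Since f = r and f | i, r | i. i = n, so r | n. Since r = m, m | n.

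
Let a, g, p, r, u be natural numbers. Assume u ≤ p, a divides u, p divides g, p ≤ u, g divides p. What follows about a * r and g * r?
a * r divides g * r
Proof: u ≤ p and p ≤ u, so u = p. p divides g and g divides p, therefore p = g. u = p, so u = g. a divides u, so a divides g. Then a * r divides g * r.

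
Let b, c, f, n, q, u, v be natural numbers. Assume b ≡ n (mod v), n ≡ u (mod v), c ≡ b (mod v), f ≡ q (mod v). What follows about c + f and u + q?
c + f ≡ u + q (mod v)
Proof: Because c ≡ b (mod v) and b ≡ n (mod v), c ≡ n (mod v). n ≡ u (mod v), so c ≡ u (mod v). Since f ≡ q (mod v), c + f ≡ u + q (mod v).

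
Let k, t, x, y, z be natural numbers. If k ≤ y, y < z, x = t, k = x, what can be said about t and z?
t < z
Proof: k = x and x = t, thus k = t. Since k ≤ y and y < z, k < z. k = t, so t < z.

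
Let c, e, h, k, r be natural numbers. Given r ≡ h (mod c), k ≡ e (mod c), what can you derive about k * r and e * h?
k * r ≡ e * h (mod c)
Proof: Since k ≡ e (mod c) and r ≡ h (mod c), by multiplying congruences, k * r ≡ e * h (mod c).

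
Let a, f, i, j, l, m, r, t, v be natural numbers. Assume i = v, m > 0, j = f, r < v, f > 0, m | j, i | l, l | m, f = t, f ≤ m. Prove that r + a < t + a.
j = f and m | j, thus m | f. Since f > 0, m ≤ f. f ≤ m, so m = f. f = t, so m = t. i = v and i | l, hence v | l. l | m, so v | m. From m > 0, v ≤ m. r < v, so r < m. m = t, so r < t. Then r + a < t + a.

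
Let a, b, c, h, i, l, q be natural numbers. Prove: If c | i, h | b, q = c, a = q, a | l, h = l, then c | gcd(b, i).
Because a = q and q = c, a = c. From h = l and h | b, l | b. Since a | l, a | b. From a = c, c | b. Since c | i, c | gcd(b, i).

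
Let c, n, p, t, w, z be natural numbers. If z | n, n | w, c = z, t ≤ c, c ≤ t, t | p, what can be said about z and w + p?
z | w + p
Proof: From z | n and n | w, z | w. From t ≤ c and c ≤ t, t = c. Since t | p, c | p. Since c = z, z | p. Since z | w, z | w + p.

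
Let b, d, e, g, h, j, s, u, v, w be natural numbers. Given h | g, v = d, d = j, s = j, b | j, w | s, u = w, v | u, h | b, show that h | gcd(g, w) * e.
v = d and d = j, thus v = j. Since u = w and v | u, v | w. v = j, so j | w. From s = j and w | s, w | j. Since j | w, j = w. From h | b and b | j, h | j. Since j = w, h | w. h | g, so h | gcd(g, w). Then h | gcd(g, w) * e.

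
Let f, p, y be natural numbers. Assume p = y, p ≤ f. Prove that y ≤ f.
Since p = y and p ≤ f, by substitution, y ≤ f.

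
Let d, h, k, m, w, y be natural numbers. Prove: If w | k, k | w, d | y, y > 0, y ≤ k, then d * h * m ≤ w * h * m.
d | y and y > 0, thus d ≤ y. Since k | w and w | k, k = w. Since y ≤ k, y ≤ w. Since d ≤ y, d ≤ w. Then d * h ≤ w * h. Then d * h * m ≤ w * h * m.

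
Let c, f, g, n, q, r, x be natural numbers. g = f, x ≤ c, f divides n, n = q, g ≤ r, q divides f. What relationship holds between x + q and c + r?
x + q ≤ c + r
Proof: n = q and f divides n, thus f divides q. Because q divides f, f = q. From g = f and g ≤ r, f ≤ r. f = q, so q ≤ r. x ≤ c, so x + q ≤ c + r.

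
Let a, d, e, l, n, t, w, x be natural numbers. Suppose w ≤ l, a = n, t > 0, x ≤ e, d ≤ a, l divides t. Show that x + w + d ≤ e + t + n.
l divides t and t > 0, hence l ≤ t. w ≤ l, so w ≤ t. Since x ≤ e, x + w ≤ e + t. a = n and d ≤ a, so d ≤ n. Since x + w ≤ e + t, x + w + d ≤ e + t + n.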